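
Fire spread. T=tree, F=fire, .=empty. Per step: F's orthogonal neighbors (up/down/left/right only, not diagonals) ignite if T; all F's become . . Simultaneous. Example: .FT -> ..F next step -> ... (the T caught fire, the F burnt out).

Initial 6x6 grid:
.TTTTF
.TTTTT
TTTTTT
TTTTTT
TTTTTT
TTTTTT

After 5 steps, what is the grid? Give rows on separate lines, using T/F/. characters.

Step 1: 2 trees catch fire, 1 burn out
  .TTTF.
  .TTTTF
  TTTTTT
  TTTTTT
  TTTTTT
  TTTTTT
Step 2: 3 trees catch fire, 2 burn out
  .TTF..
  .TTTF.
  TTTTTF
  TTTTTT
  TTTTTT
  TTTTTT
Step 3: 4 trees catch fire, 3 burn out
  .TF...
  .TTF..
  TTTTF.
  TTTTTF
  TTTTTT
  TTTTTT
Step 4: 5 trees catch fire, 4 burn out
  .F....
  .TF...
  TTTF..
  TTTTF.
  TTTTTF
  TTTTTT
Step 5: 5 trees catch fire, 5 burn out
  ......
  .F....
  TTF...
  TTTF..
  TTTTF.
  TTTTTF

......
.F....
TTF...
TTTF..
TTTTF.
TTTTTF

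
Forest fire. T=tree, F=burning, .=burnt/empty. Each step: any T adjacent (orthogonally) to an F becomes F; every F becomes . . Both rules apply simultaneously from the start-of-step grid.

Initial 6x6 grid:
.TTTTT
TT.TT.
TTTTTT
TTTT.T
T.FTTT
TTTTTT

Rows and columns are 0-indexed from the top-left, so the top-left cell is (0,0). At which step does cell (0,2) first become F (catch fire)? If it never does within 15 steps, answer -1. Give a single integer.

Step 1: cell (0,2)='T' (+3 fires, +1 burnt)
Step 2: cell (0,2)='T' (+6 fires, +3 burnt)
Step 3: cell (0,2)='T' (+6 fires, +6 burnt)
Step 4: cell (0,2)='T' (+7 fires, +6 burnt)
Step 5: cell (0,2)='T' (+5 fires, +7 burnt)
Step 6: cell (0,2)='F' (+2 fires, +5 burnt)
  -> target ignites at step 6
Step 7: cell (0,2)='.' (+1 fires, +2 burnt)
Step 8: cell (0,2)='.' (+0 fires, +1 burnt)
  fire out at step 8

6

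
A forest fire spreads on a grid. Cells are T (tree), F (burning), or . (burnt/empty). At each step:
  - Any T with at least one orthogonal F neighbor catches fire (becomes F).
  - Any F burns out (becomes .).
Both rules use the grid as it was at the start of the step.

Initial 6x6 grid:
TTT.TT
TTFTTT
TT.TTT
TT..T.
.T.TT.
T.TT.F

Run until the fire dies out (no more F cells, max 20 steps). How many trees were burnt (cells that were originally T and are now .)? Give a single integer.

Step 1: +3 fires, +2 burnt (F count now 3)
Step 2: +5 fires, +3 burnt (F count now 5)
Step 3: +6 fires, +5 burnt (F count now 6)
Step 4: +5 fires, +6 burnt (F count now 5)
Step 5: +1 fires, +5 burnt (F count now 1)
Step 6: +1 fires, +1 burnt (F count now 1)
Step 7: +1 fires, +1 burnt (F count now 1)
Step 8: +1 fires, +1 burnt (F count now 1)
Step 9: +0 fires, +1 burnt (F count now 0)
Fire out after step 9
Initially T: 24, now '.': 35
Total burnt (originally-T cells now '.'): 23

Answer: 23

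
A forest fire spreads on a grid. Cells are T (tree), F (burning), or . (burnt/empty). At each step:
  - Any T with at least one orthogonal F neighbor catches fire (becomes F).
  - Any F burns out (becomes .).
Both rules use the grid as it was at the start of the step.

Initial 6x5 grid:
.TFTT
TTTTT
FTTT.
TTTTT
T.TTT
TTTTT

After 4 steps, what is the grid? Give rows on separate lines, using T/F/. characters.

Step 1: 6 trees catch fire, 2 burn out
  .F.FT
  FTFTT
  .FTT.
  FTTTT
  T.TTT
  TTTTT
Step 2: 6 trees catch fire, 6 burn out
  ....F
  .F.FT
  ..FT.
  .FTTT
  F.TTT
  TTTTT
Step 3: 4 trees catch fire, 6 burn out
  .....
  ....F
  ...F.
  ..FTT
  ..TTT
  FTTTT
Step 4: 3 trees catch fire, 4 burn out
  .....
  .....
  .....
  ...FT
  ..FTT
  .FTTT

.....
.....
.....
...FT
..FTT
.FTTT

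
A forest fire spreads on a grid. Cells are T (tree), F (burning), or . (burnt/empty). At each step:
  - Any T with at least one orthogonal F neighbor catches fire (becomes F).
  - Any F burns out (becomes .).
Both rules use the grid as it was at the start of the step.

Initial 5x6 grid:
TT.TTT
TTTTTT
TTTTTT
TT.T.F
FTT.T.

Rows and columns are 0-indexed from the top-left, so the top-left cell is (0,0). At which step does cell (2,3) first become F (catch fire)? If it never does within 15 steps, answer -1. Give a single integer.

Step 1: cell (2,3)='T' (+3 fires, +2 burnt)
Step 2: cell (2,3)='T' (+5 fires, +3 burnt)
Step 3: cell (2,3)='F' (+5 fires, +5 burnt)
  -> target ignites at step 3
Step 4: cell (2,3)='.' (+6 fires, +5 burnt)
Step 5: cell (2,3)='.' (+3 fires, +6 burnt)
Step 6: cell (2,3)='.' (+0 fires, +3 burnt)
  fire out at step 6

3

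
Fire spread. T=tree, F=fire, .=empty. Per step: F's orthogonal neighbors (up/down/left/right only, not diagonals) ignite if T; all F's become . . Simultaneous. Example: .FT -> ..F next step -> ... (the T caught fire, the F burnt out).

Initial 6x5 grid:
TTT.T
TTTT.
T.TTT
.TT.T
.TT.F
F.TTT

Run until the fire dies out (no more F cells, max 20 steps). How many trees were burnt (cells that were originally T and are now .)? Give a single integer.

Answer: 19

Derivation:
Step 1: +2 fires, +2 burnt (F count now 2)
Step 2: +2 fires, +2 burnt (F count now 2)
Step 3: +2 fires, +2 burnt (F count now 2)
Step 4: +3 fires, +2 burnt (F count now 3)
Step 5: +3 fires, +3 burnt (F count now 3)
Step 6: +3 fires, +3 burnt (F count now 3)
Step 7: +2 fires, +3 burnt (F count now 2)
Step 8: +2 fires, +2 burnt (F count now 2)
Step 9: +0 fires, +2 burnt (F count now 0)
Fire out after step 9
Initially T: 20, now '.': 29
Total burnt (originally-T cells now '.'): 19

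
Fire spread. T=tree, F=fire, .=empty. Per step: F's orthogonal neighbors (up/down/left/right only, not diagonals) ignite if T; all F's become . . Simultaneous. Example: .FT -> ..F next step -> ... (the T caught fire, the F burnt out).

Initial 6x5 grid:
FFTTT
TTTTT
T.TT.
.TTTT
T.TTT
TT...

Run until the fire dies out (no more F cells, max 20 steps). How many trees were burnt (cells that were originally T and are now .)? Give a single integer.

Answer: 18

Derivation:
Step 1: +3 fires, +2 burnt (F count now 3)
Step 2: +3 fires, +3 burnt (F count now 3)
Step 3: +3 fires, +3 burnt (F count now 3)
Step 4: +3 fires, +3 burnt (F count now 3)
Step 5: +3 fires, +3 burnt (F count now 3)
Step 6: +2 fires, +3 burnt (F count now 2)
Step 7: +1 fires, +2 burnt (F count now 1)
Step 8: +0 fires, +1 burnt (F count now 0)
Fire out after step 8
Initially T: 21, now '.': 27
Total burnt (originally-T cells now '.'): 18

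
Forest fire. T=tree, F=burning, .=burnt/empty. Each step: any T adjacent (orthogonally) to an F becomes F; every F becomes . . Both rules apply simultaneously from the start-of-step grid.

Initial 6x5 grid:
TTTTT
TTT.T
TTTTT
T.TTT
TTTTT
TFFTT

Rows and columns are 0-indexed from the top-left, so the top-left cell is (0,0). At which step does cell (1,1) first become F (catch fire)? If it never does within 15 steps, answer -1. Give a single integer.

Step 1: cell (1,1)='T' (+4 fires, +2 burnt)
Step 2: cell (1,1)='T' (+4 fires, +4 burnt)
Step 3: cell (1,1)='T' (+4 fires, +4 burnt)
Step 4: cell (1,1)='T' (+5 fires, +4 burnt)
Step 5: cell (1,1)='F' (+4 fires, +5 burnt)
  -> target ignites at step 5
Step 6: cell (1,1)='.' (+4 fires, +4 burnt)
Step 7: cell (1,1)='.' (+1 fires, +4 burnt)
Step 8: cell (1,1)='.' (+0 fires, +1 burnt)
  fire out at step 8

5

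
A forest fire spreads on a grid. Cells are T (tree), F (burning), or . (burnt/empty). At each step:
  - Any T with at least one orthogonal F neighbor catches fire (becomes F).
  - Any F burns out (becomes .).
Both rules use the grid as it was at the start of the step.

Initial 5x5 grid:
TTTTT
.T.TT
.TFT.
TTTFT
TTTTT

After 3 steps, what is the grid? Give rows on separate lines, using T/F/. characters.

Step 1: 5 trees catch fire, 2 burn out
  TTTTT
  .T.TT
  .F.F.
  TTF.F
  TTTFT
Step 2: 5 trees catch fire, 5 burn out
  TTTTT
  .F.FT
  .....
  TF...
  TTF.F
Step 3: 5 trees catch fire, 5 burn out
  TFTFT
  ....F
  .....
  F....
  TF...

TFTFT
....F
.....
F....
TF...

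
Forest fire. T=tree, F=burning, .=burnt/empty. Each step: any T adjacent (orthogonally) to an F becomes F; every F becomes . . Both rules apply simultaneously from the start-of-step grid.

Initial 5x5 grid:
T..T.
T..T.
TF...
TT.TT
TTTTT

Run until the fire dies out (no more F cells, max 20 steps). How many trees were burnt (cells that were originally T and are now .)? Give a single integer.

Step 1: +2 fires, +1 burnt (F count now 2)
Step 2: +3 fires, +2 burnt (F count now 3)
Step 3: +3 fires, +3 burnt (F count now 3)
Step 4: +1 fires, +3 burnt (F count now 1)
Step 5: +2 fires, +1 burnt (F count now 2)
Step 6: +1 fires, +2 burnt (F count now 1)
Step 7: +0 fires, +1 burnt (F count now 0)
Fire out after step 7
Initially T: 14, now '.': 23
Total burnt (originally-T cells now '.'): 12

Answer: 12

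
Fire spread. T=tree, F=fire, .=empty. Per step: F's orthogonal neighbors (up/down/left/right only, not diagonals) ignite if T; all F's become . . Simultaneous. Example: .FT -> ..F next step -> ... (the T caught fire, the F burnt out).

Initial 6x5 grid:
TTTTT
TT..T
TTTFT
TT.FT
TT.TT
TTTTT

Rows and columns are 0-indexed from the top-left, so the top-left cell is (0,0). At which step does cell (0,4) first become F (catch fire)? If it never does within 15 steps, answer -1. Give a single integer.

Step 1: cell (0,4)='T' (+4 fires, +2 burnt)
Step 2: cell (0,4)='T' (+4 fires, +4 burnt)
Step 3: cell (0,4)='F' (+6 fires, +4 burnt)
  -> target ignites at step 3
Step 4: cell (0,4)='.' (+6 fires, +6 burnt)
Step 5: cell (0,4)='.' (+4 fires, +6 burnt)
Step 6: cell (0,4)='.' (+0 fires, +4 burnt)
  fire out at step 6

3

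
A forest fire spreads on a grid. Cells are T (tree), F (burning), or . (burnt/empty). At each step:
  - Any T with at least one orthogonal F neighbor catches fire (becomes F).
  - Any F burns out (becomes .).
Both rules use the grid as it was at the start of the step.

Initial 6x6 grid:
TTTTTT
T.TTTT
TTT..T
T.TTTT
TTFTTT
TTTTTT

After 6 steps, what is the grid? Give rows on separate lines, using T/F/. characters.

Step 1: 4 trees catch fire, 1 burn out
  TTTTTT
  T.TTTT
  TTT..T
  T.FTTT
  TF.FTT
  TTFTTT
Step 2: 6 trees catch fire, 4 burn out
  TTTTTT
  T.TTTT
  TTF..T
  T..FTT
  F...FT
  TF.FTT
Step 3: 7 trees catch fire, 6 burn out
  TTTTTT
  T.FTTT
  TF...T
  F...FT
  .....F
  F...FT
Step 4: 5 trees catch fire, 7 burn out
  TTFTTT
  T..FTT
  F....T
  .....F
  ......
  .....F
Step 5: 5 trees catch fire, 5 burn out
  TF.FTT
  F...FT
  .....F
  ......
  ......
  ......
Step 6: 3 trees catch fire, 5 burn out
  F...FT
  .....F
  ......
  ......
  ......
  ......

F...FT
.....F
......
......
......
......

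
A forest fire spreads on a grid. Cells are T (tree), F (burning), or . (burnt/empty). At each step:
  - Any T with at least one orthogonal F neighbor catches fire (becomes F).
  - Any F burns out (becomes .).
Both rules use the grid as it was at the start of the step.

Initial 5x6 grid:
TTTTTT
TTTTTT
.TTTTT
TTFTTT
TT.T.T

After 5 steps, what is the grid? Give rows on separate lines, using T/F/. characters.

Step 1: 3 trees catch fire, 1 burn out
  TTTTTT
  TTTTTT
  .TFTTT
  TF.FTT
  TT.T.T
Step 2: 7 trees catch fire, 3 burn out
  TTTTTT
  TTFTTT
  .F.FTT
  F...FT
  TF.F.T
Step 3: 6 trees catch fire, 7 burn out
  TTFTTT
  TF.FTT
  ....FT
  .....F
  F....T
Step 4: 6 trees catch fire, 6 burn out
  TF.FTT
  F...FT
  .....F
  ......
  .....F
Step 5: 3 trees catch fire, 6 burn out
  F...FT
  .....F
  ......
  ......
  ......

F...FT
.....F
......
......
......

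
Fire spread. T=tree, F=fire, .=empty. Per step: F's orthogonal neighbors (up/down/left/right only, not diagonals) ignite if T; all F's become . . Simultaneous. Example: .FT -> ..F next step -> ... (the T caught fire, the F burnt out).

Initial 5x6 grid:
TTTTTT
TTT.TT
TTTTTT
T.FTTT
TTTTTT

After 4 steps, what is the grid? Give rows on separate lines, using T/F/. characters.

Step 1: 3 trees catch fire, 1 burn out
  TTTTTT
  TTT.TT
  TTFTTT
  T..FTT
  TTFTTT
Step 2: 6 trees catch fire, 3 burn out
  TTTTTT
  TTF.TT
  TF.FTT
  T...FT
  TF.FTT
Step 3: 7 trees catch fire, 6 burn out
  TTFTTT
  TF..TT
  F...FT
  T....F
  F...FT
Step 4: 7 trees catch fire, 7 burn out
  TF.FTT
  F...FT
  .....F
  F.....
  .....F

TF.FTT
F...FT
.....F
F.....
.....F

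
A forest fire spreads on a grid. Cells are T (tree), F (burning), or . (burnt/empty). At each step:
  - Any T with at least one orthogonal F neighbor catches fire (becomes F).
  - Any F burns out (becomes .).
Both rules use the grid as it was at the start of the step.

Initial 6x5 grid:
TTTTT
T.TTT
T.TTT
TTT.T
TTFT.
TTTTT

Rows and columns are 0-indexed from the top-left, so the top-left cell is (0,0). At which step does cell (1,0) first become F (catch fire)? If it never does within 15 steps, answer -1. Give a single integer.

Step 1: cell (1,0)='T' (+4 fires, +1 burnt)
Step 2: cell (1,0)='T' (+5 fires, +4 burnt)
Step 3: cell (1,0)='T' (+5 fires, +5 burnt)
Step 4: cell (1,0)='T' (+4 fires, +5 burnt)
Step 5: cell (1,0)='F' (+5 fires, +4 burnt)
  -> target ignites at step 5
Step 6: cell (1,0)='.' (+2 fires, +5 burnt)
Step 7: cell (1,0)='.' (+0 fires, +2 burnt)
  fire out at step 7

5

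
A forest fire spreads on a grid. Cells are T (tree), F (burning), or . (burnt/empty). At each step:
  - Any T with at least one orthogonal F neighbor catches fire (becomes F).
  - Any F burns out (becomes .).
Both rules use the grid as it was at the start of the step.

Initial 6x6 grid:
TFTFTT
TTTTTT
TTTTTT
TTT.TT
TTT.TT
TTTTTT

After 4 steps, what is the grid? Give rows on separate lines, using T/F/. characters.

Step 1: 5 trees catch fire, 2 burn out
  F.F.FT
  TFTFTT
  TTTTTT
  TTT.TT
  TTT.TT
  TTTTTT
Step 2: 6 trees catch fire, 5 burn out
  .....F
  F.F.FT
  TFTFTT
  TTT.TT
  TTT.TT
  TTTTTT
Step 3: 5 trees catch fire, 6 burn out
  ......
  .....F
  F.F.FT
  TFT.TT
  TTT.TT
  TTTTTT
Step 4: 5 trees catch fire, 5 burn out
  ......
  ......
  .....F
  F.F.FT
  TFT.TT
  TTTTTT

......
......
.....F
F.F.FT
TFT.TT
TTTTTT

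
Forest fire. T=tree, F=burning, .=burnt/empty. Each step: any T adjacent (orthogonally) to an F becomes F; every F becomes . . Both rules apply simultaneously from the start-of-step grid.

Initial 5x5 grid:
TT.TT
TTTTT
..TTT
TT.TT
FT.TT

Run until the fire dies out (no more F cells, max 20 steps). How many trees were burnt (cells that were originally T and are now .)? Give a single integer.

Step 1: +2 fires, +1 burnt (F count now 2)
Step 2: +1 fires, +2 burnt (F count now 1)
Step 3: +0 fires, +1 burnt (F count now 0)
Fire out after step 3
Initially T: 19, now '.': 9
Total burnt (originally-T cells now '.'): 3

Answer: 3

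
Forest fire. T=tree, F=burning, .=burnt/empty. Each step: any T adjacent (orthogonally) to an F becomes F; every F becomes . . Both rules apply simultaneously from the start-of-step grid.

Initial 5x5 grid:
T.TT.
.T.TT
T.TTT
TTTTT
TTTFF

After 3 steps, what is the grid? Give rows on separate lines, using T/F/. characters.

Step 1: 3 trees catch fire, 2 burn out
  T.TT.
  .T.TT
  T.TTT
  TTTFF
  TTF..
Step 2: 4 trees catch fire, 3 burn out
  T.TT.
  .T.TT
  T.TFF
  TTF..
  TF...
Step 3: 5 trees catch fire, 4 burn out
  T.TT.
  .T.FF
  T.F..
  TF...
  F....

T.TT.
.T.FF
T.F..
TF...
F....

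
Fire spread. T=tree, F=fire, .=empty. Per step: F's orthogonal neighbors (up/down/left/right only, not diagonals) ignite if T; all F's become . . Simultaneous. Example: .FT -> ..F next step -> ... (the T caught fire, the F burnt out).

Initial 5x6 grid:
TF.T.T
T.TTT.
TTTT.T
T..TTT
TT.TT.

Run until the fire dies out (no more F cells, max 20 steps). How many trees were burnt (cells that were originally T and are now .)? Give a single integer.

Answer: 19

Derivation:
Step 1: +1 fires, +1 burnt (F count now 1)
Step 2: +1 fires, +1 burnt (F count now 1)
Step 3: +1 fires, +1 burnt (F count now 1)
Step 4: +2 fires, +1 burnt (F count now 2)
Step 5: +2 fires, +2 burnt (F count now 2)
Step 6: +3 fires, +2 burnt (F count now 3)
Step 7: +2 fires, +3 burnt (F count now 2)
Step 8: +4 fires, +2 burnt (F count now 4)
Step 9: +2 fires, +4 burnt (F count now 2)
Step 10: +1 fires, +2 burnt (F count now 1)
Step 11: +0 fires, +1 burnt (F count now 0)
Fire out after step 11
Initially T: 20, now '.': 29
Total burnt (originally-T cells now '.'): 19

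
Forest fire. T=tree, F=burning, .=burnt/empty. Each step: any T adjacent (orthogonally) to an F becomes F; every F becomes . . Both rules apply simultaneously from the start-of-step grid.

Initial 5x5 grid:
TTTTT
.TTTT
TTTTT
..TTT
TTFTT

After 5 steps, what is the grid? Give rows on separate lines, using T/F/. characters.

Step 1: 3 trees catch fire, 1 burn out
  TTTTT
  .TTTT
  TTTTT
  ..FTT
  TF.FT
Step 2: 4 trees catch fire, 3 burn out
  TTTTT
  .TTTT
  TTFTT
  ...FT
  F...F
Step 3: 4 trees catch fire, 4 burn out
  TTTTT
  .TFTT
  TF.FT
  ....F
  .....
Step 4: 5 trees catch fire, 4 burn out
  TTFTT
  .F.FT
  F...F
  .....
  .....
Step 5: 3 trees catch fire, 5 burn out
  TF.FT
  ....F
  .....
  .....
  .....

TF.FT
....F
.....
.....
.....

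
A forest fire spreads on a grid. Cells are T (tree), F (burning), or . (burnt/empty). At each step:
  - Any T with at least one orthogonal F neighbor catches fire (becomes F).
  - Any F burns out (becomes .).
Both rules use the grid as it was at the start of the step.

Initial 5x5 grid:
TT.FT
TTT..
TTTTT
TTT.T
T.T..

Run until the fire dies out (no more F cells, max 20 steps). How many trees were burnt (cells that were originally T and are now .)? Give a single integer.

Answer: 1

Derivation:
Step 1: +1 fires, +1 burnt (F count now 1)
Step 2: +0 fires, +1 burnt (F count now 0)
Fire out after step 2
Initially T: 17, now '.': 9
Total burnt (originally-T cells now '.'): 1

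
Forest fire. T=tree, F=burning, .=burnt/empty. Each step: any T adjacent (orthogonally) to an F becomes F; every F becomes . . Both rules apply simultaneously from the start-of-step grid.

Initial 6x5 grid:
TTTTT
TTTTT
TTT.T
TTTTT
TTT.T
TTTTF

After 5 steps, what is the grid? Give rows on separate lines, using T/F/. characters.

Step 1: 2 trees catch fire, 1 burn out
  TTTTT
  TTTTT
  TTT.T
  TTTTT
  TTT.F
  TTTF.
Step 2: 2 trees catch fire, 2 burn out
  TTTTT
  TTTTT
  TTT.T
  TTTTF
  TTT..
  TTF..
Step 3: 4 trees catch fire, 2 burn out
  TTTTT
  TTTTT
  TTT.F
  TTTF.
  TTF..
  TF...
Step 4: 4 trees catch fire, 4 burn out
  TTTTT
  TTTTF
  TTT..
  TTF..
  TF...
  F....
Step 5: 5 trees catch fire, 4 burn out
  TTTTF
  TTTF.
  TTF..
  TF...
  F....
  .....

TTTTF
TTTF.
TTF..
TF...
F....
.....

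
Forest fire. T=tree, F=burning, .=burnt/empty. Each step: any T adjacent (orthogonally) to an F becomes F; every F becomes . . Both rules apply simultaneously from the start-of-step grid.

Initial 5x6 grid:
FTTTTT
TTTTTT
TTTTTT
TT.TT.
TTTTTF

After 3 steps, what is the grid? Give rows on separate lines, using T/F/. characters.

Step 1: 3 trees catch fire, 2 burn out
  .FTTTT
  FTTTTT
  TTTTTT
  TT.TT.
  TTTTF.
Step 2: 5 trees catch fire, 3 burn out
  ..FTTT
  .FTTTT
  FTTTTT
  TT.TF.
  TTTF..
Step 3: 7 trees catch fire, 5 burn out
  ...FTT
  ..FTTT
  .FTTFT
  FT.F..
  TTF...

...FTT
..FTTT
.FTTFT
FT.F..
TTF...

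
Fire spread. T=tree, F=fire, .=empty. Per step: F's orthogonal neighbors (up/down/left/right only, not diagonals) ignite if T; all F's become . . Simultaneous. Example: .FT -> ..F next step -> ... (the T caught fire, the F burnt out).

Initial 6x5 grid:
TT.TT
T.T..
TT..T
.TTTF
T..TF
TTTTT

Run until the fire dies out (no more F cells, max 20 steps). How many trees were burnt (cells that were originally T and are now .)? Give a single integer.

Answer: 16

Derivation:
Step 1: +4 fires, +2 burnt (F count now 4)
Step 2: +2 fires, +4 burnt (F count now 2)
Step 3: +2 fires, +2 burnt (F count now 2)
Step 4: +2 fires, +2 burnt (F count now 2)
Step 5: +2 fires, +2 burnt (F count now 2)
Step 6: +2 fires, +2 burnt (F count now 2)
Step 7: +1 fires, +2 burnt (F count now 1)
Step 8: +1 fires, +1 burnt (F count now 1)
Step 9: +0 fires, +1 burnt (F count now 0)
Fire out after step 9
Initially T: 19, now '.': 27
Total burnt (originally-T cells now '.'): 16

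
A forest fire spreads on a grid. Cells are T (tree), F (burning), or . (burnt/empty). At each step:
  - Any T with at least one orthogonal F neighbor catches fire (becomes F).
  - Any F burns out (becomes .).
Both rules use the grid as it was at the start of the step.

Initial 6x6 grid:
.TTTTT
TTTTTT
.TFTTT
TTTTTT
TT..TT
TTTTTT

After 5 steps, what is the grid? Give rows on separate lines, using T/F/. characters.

Step 1: 4 trees catch fire, 1 burn out
  .TTTTT
  TTFTTT
  .F.FTT
  TTFTTT
  TT..TT
  TTTTTT
Step 2: 6 trees catch fire, 4 burn out
  .TFTTT
  TF.FTT
  ....FT
  TF.FTT
  TT..TT
  TTTTTT
Step 3: 8 trees catch fire, 6 burn out
  .F.FTT
  F...FT
  .....F
  F...FT
  TF..TT
  TTTTTT
Step 4: 6 trees catch fire, 8 burn out
  ....FT
  .....F
  ......
  .....F
  F...FT
  TFTTTT
Step 5: 5 trees catch fire, 6 burn out
  .....F
  ......
  ......
  ......
  .....F
  F.FTFT

.....F
......
......
......
.....F
F.FTFT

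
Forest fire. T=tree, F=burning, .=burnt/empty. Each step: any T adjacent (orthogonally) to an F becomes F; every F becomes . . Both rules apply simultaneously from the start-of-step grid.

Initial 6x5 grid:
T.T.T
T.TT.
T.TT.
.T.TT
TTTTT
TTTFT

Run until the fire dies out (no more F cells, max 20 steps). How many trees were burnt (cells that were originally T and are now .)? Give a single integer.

Answer: 17

Derivation:
Step 1: +3 fires, +1 burnt (F count now 3)
Step 2: +4 fires, +3 burnt (F count now 4)
Step 3: +4 fires, +4 burnt (F count now 4)
Step 4: +4 fires, +4 burnt (F count now 4)
Step 5: +1 fires, +4 burnt (F count now 1)
Step 6: +1 fires, +1 burnt (F count now 1)
Step 7: +0 fires, +1 burnt (F count now 0)
Fire out after step 7
Initially T: 21, now '.': 26
Total burnt (originally-T cells now '.'): 17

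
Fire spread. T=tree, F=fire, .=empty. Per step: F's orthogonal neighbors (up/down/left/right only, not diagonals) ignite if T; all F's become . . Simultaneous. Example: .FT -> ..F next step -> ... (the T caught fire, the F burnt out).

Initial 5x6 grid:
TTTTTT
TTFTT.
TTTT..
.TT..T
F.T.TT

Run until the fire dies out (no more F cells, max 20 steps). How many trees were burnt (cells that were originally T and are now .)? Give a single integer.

Step 1: +4 fires, +2 burnt (F count now 4)
Step 2: +7 fires, +4 burnt (F count now 7)
Step 3: +5 fires, +7 burnt (F count now 5)
Step 4: +1 fires, +5 burnt (F count now 1)
Step 5: +0 fires, +1 burnt (F count now 0)
Fire out after step 5
Initially T: 20, now '.': 27
Total burnt (originally-T cells now '.'): 17

Answer: 17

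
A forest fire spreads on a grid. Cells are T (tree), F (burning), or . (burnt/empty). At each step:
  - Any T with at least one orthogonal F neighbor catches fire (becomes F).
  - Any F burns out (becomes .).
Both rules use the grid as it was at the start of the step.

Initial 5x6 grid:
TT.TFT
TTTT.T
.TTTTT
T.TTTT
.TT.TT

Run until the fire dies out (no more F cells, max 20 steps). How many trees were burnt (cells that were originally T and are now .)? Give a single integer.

Step 1: +2 fires, +1 burnt (F count now 2)
Step 2: +2 fires, +2 burnt (F count now 2)
Step 3: +3 fires, +2 burnt (F count now 3)
Step 4: +5 fires, +3 burnt (F count now 5)
Step 5: +6 fires, +5 burnt (F count now 6)
Step 6: +3 fires, +6 burnt (F count now 3)
Step 7: +1 fires, +3 burnt (F count now 1)
Step 8: +0 fires, +1 burnt (F count now 0)
Fire out after step 8
Initially T: 23, now '.': 29
Total burnt (originally-T cells now '.'): 22

Answer: 22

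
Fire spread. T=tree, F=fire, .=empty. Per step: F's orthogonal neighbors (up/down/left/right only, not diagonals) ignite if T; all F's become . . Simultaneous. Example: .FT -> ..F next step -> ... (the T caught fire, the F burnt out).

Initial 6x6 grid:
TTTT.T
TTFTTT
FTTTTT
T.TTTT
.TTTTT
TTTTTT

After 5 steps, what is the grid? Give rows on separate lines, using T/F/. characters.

Step 1: 7 trees catch fire, 2 burn out
  TTFT.T
  FF.FTT
  .FFTTT
  F.TTTT
  .TTTTT
  TTTTTT
Step 2: 6 trees catch fire, 7 burn out
  FF.F.T
  ....FT
  ...FTT
  ..FTTT
  .TTTTT
  TTTTTT
Step 3: 4 trees catch fire, 6 burn out
  .....T
  .....F
  ....FT
  ...FTT
  .TFTTT
  TTTTTT
Step 4: 6 trees catch fire, 4 burn out
  .....F
  ......
  .....F
  ....FT
  .F.FTT
  TTFTTT
Step 5: 4 trees catch fire, 6 burn out
  ......
  ......
  ......
  .....F
  ....FT
  TF.FTT

......
......
......
.....F
....FT
TF.FTT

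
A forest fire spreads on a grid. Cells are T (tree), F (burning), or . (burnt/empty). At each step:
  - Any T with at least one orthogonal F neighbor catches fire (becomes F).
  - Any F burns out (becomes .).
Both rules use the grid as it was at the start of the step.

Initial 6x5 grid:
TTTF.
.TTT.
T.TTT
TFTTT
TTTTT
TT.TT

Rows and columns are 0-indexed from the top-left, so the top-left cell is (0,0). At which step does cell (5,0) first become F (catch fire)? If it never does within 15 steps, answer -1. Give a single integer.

Step 1: cell (5,0)='T' (+5 fires, +2 burnt)
Step 2: cell (5,0)='T' (+9 fires, +5 burnt)
Step 3: cell (5,0)='F' (+6 fires, +9 burnt)
  -> target ignites at step 3
Step 4: cell (5,0)='.' (+2 fires, +6 burnt)
Step 5: cell (5,0)='.' (+1 fires, +2 burnt)
Step 6: cell (5,0)='.' (+0 fires, +1 burnt)
  fire out at step 6

3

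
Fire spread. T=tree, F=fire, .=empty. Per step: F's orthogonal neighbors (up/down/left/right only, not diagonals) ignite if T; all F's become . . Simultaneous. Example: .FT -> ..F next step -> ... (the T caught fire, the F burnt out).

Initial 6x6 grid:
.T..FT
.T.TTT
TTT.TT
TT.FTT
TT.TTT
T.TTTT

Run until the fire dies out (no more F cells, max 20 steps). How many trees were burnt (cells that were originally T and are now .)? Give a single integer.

Step 1: +4 fires, +2 burnt (F count now 4)
Step 2: +6 fires, +4 burnt (F count now 6)
Step 3: +4 fires, +6 burnt (F count now 4)
Step 4: +1 fires, +4 burnt (F count now 1)
Step 5: +0 fires, +1 burnt (F count now 0)
Fire out after step 5
Initially T: 25, now '.': 26
Total burnt (originally-T cells now '.'): 15

Answer: 15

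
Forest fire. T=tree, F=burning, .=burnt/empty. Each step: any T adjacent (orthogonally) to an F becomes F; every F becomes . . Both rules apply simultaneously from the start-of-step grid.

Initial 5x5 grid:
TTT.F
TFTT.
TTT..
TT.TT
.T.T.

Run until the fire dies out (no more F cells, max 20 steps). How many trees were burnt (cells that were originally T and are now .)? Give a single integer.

Answer: 12

Derivation:
Step 1: +4 fires, +2 burnt (F count now 4)
Step 2: +6 fires, +4 burnt (F count now 6)
Step 3: +2 fires, +6 burnt (F count now 2)
Step 4: +0 fires, +2 burnt (F count now 0)
Fire out after step 4
Initially T: 15, now '.': 22
Total burnt (originally-T cells now '.'): 12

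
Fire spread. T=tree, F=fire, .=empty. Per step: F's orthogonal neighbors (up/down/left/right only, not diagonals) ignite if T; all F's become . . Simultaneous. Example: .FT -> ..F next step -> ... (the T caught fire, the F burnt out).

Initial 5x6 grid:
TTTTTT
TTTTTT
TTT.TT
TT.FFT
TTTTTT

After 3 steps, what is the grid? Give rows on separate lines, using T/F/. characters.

Step 1: 4 trees catch fire, 2 burn out
  TTTTTT
  TTTTTT
  TTT.FT
  TT...F
  TTTFFT
Step 2: 4 trees catch fire, 4 burn out
  TTTTTT
  TTTTFT
  TTT..F
  TT....
  TTF..F
Step 3: 4 trees catch fire, 4 burn out
  TTTTFT
  TTTF.F
  TTT...
  TT....
  TF....

TTTTFT
TTTF.F
TTT...
TT....
TF....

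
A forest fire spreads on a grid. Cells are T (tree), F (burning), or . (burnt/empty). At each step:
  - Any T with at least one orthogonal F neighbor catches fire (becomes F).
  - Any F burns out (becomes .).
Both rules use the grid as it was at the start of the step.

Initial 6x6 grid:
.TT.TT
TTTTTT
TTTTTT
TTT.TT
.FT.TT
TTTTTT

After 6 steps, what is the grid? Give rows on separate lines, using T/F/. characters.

Step 1: 3 trees catch fire, 1 burn out
  .TT.TT
  TTTTTT
  TTTTTT
  TFT.TT
  ..F.TT
  TFTTTT
Step 2: 5 trees catch fire, 3 burn out
  .TT.TT
  TTTTTT
  TFTTTT
  F.F.TT
  ....TT
  F.FTTT
Step 3: 4 trees catch fire, 5 burn out
  .TT.TT
  TFTTTT
  F.FTTT
  ....TT
  ....TT
  ...FTT
Step 4: 5 trees catch fire, 4 burn out
  .FT.TT
  F.FTTT
  ...FTT
  ....TT
  ....TT
  ....FT
Step 5: 5 trees catch fire, 5 burn out
  ..F.TT
  ...FTT
  ....FT
  ....TT
  ....FT
  .....F
Step 6: 4 trees catch fire, 5 burn out
  ....TT
  ....FT
  .....F
  ....FT
  .....F
  ......

....TT
....FT
.....F
....FT
.....F
......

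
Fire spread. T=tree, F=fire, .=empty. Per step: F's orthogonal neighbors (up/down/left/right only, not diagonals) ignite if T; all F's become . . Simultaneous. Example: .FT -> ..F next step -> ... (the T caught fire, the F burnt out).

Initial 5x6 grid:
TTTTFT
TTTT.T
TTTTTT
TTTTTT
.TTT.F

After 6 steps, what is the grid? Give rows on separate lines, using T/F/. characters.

Step 1: 3 trees catch fire, 2 burn out
  TTTF.F
  TTTT.T
  TTTTTT
  TTTTTF
  .TTT..
Step 2: 5 trees catch fire, 3 burn out
  TTF...
  TTTF.F
  TTTTTF
  TTTTF.
  .TTT..
Step 3: 5 trees catch fire, 5 burn out
  TF....
  TTF...
  TTTFF.
  TTTF..
  .TTT..
Step 4: 5 trees catch fire, 5 burn out
  F.....
  TF....
  TTF...
  TTF...
  .TTF..
Step 5: 4 trees catch fire, 5 burn out
  ......
  F.....
  TF....
  TF....
  .TF...
Step 6: 3 trees catch fire, 4 burn out
  ......
  ......
  F.....
  F.....
  .F....

......
......
F.....
F.....
.F....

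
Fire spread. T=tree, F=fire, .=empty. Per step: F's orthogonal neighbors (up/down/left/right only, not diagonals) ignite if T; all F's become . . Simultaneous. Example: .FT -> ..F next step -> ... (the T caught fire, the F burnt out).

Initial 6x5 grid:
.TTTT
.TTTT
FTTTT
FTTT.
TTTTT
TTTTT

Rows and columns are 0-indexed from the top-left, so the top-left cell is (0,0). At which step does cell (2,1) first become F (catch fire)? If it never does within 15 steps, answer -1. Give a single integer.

Step 1: cell (2,1)='F' (+3 fires, +2 burnt)
  -> target ignites at step 1
Step 2: cell (2,1)='.' (+5 fires, +3 burnt)
Step 3: cell (2,1)='.' (+6 fires, +5 burnt)
Step 4: cell (2,1)='.' (+5 fires, +6 burnt)
Step 5: cell (2,1)='.' (+4 fires, +5 burnt)
Step 6: cell (2,1)='.' (+2 fires, +4 burnt)
Step 7: cell (2,1)='.' (+0 fires, +2 burnt)
  fire out at step 7

1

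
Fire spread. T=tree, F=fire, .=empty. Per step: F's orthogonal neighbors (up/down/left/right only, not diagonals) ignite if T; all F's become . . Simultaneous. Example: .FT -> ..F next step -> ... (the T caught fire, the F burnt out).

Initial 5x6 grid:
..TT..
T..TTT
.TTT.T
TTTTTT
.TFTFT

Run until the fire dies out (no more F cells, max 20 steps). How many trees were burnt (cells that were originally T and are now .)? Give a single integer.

Step 1: +5 fires, +2 burnt (F count now 5)
Step 2: +4 fires, +5 burnt (F count now 4)
Step 3: +4 fires, +4 burnt (F count now 4)
Step 4: +2 fires, +4 burnt (F count now 2)
Step 5: +2 fires, +2 burnt (F count now 2)
Step 6: +1 fires, +2 burnt (F count now 1)
Step 7: +0 fires, +1 burnt (F count now 0)
Fire out after step 7
Initially T: 19, now '.': 29
Total burnt (originally-T cells now '.'): 18

Answer: 18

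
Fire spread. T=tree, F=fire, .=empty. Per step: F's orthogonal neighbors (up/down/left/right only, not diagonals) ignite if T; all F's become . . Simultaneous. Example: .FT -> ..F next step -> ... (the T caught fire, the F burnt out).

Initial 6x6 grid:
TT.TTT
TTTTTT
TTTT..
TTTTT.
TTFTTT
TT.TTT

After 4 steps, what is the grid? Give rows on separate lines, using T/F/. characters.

Step 1: 3 trees catch fire, 1 burn out
  TT.TTT
  TTTTTT
  TTTT..
  TTFTT.
  TF.FTT
  TT.TTT
Step 2: 7 trees catch fire, 3 burn out
  TT.TTT
  TTTTTT
  TTFT..
  TF.FT.
  F...FT
  TF.FTT
Step 3: 8 trees catch fire, 7 burn out
  TT.TTT
  TTFTTT
  TF.F..
  F...F.
  .....F
  F...FT
Step 4: 4 trees catch fire, 8 burn out
  TT.TTT
  TF.FTT
  F.....
  ......
  ......
  .....F

TT.TTT
TF.FTT
F.....
......
......
.....F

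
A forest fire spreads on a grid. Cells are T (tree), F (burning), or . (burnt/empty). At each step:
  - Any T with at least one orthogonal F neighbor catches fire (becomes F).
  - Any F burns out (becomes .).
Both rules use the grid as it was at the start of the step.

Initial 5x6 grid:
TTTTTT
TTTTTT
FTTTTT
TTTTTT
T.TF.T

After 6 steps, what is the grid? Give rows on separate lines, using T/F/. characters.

Step 1: 5 trees catch fire, 2 burn out
  TTTTTT
  FTTTTT
  .FTTTT
  FTTFTT
  T.F..T
Step 2: 8 trees catch fire, 5 burn out
  FTTTTT
  .FTTTT
  ..FFTT
  .FF.FT
  F....T
Step 3: 5 trees catch fire, 8 burn out
  .FTTTT
  ..FFTT
  ....FT
  .....F
  .....T
Step 4: 5 trees catch fire, 5 burn out
  ..FFTT
  ....FT
  .....F
  ......
  .....F
Step 5: 2 trees catch fire, 5 burn out
  ....FT
  .....F
  ......
  ......
  ......
Step 6: 1 trees catch fire, 2 burn out
  .....F
  ......
  ......
  ......
  ......

.....F
......
......
......
......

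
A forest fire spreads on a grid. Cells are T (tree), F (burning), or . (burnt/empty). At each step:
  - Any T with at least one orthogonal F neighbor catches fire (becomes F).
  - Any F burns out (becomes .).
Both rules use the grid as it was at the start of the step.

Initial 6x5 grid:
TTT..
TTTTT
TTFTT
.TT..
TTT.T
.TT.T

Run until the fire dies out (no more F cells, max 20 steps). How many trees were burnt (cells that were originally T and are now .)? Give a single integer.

Step 1: +4 fires, +1 burnt (F count now 4)
Step 2: +7 fires, +4 burnt (F count now 7)
Step 3: +5 fires, +7 burnt (F count now 5)
Step 4: +3 fires, +5 burnt (F count now 3)
Step 5: +0 fires, +3 burnt (F count now 0)
Fire out after step 5
Initially T: 21, now '.': 28
Total burnt (originally-T cells now '.'): 19

Answer: 19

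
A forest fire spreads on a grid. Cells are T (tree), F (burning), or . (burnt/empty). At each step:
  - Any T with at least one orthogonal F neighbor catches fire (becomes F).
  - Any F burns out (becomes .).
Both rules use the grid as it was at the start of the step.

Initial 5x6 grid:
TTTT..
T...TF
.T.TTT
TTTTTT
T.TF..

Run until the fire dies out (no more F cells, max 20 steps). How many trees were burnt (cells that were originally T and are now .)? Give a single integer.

Step 1: +4 fires, +2 burnt (F count now 4)
Step 2: +5 fires, +4 burnt (F count now 5)
Step 3: +1 fires, +5 burnt (F count now 1)
Step 4: +2 fires, +1 burnt (F count now 2)
Step 5: +1 fires, +2 burnt (F count now 1)
Step 6: +0 fires, +1 burnt (F count now 0)
Fire out after step 6
Initially T: 18, now '.': 25
Total burnt (originally-T cells now '.'): 13

Answer: 13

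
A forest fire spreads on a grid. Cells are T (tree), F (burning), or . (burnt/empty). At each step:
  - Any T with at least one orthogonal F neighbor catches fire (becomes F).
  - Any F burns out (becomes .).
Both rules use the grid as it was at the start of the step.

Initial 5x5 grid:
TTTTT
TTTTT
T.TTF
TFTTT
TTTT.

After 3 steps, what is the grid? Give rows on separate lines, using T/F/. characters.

Step 1: 6 trees catch fire, 2 burn out
  TTTTT
  TTTTF
  T.TF.
  F.FTF
  TFTT.
Step 2: 7 trees catch fire, 6 burn out
  TTTTF
  TTTF.
  F.F..
  ...F.
  F.FT.
Step 3: 4 trees catch fire, 7 burn out
  TTTF.
  FTF..
  .....
  .....
  ...F.

TTTF.
FTF..
.....
.....
...F.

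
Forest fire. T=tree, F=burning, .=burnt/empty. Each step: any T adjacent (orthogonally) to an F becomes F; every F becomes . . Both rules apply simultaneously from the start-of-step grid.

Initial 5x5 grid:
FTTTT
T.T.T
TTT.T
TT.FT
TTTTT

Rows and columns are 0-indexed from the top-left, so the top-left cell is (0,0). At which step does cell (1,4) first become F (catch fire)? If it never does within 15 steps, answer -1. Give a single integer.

Step 1: cell (1,4)='T' (+4 fires, +2 burnt)
Step 2: cell (1,4)='T' (+5 fires, +4 burnt)
Step 3: cell (1,4)='F' (+6 fires, +5 burnt)
  -> target ignites at step 3
Step 4: cell (1,4)='.' (+4 fires, +6 burnt)
Step 5: cell (1,4)='.' (+0 fires, +4 burnt)
  fire out at step 5

3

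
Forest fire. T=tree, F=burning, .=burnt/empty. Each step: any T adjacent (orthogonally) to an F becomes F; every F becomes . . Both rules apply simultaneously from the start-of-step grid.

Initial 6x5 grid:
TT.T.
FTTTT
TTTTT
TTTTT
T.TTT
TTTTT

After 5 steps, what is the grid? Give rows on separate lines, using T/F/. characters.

Step 1: 3 trees catch fire, 1 burn out
  FT.T.
  .FTTT
  FTTTT
  TTTTT
  T.TTT
  TTTTT
Step 2: 4 trees catch fire, 3 burn out
  .F.T.
  ..FTT
  .FTTT
  FTTTT
  T.TTT
  TTTTT
Step 3: 4 trees catch fire, 4 burn out
  ...T.
  ...FT
  ..FTT
  .FTTT
  F.TTT
  TTTTT
Step 4: 5 trees catch fire, 4 burn out
  ...F.
  ....F
  ...FT
  ..FTT
  ..TTT
  FTTTT
Step 5: 4 trees catch fire, 5 burn out
  .....
  .....
  ....F
  ...FT
  ..FTT
  .FTTT

.....
.....
....F
...FT
..FTT
.FTTT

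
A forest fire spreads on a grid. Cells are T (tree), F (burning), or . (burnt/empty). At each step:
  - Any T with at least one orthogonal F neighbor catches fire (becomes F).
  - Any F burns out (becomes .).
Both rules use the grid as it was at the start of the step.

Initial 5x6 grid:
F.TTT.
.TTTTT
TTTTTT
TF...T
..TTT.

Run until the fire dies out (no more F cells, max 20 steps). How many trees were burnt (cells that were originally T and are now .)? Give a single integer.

Step 1: +2 fires, +2 burnt (F count now 2)
Step 2: +3 fires, +2 burnt (F count now 3)
Step 3: +2 fires, +3 burnt (F count now 2)
Step 4: +3 fires, +2 burnt (F count now 3)
Step 5: +3 fires, +3 burnt (F count now 3)
Step 6: +3 fires, +3 burnt (F count now 3)
Step 7: +0 fires, +3 burnt (F count now 0)
Fire out after step 7
Initially T: 19, now '.': 27
Total burnt (originally-T cells now '.'): 16

Answer: 16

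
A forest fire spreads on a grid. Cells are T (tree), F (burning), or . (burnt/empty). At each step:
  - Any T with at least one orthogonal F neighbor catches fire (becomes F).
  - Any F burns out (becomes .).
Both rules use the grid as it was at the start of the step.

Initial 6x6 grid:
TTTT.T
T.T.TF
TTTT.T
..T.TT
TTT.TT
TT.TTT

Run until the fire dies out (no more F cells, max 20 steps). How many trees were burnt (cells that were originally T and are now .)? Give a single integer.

Answer: 10

Derivation:
Step 1: +3 fires, +1 burnt (F count now 3)
Step 2: +1 fires, +3 burnt (F count now 1)
Step 3: +2 fires, +1 burnt (F count now 2)
Step 4: +2 fires, +2 burnt (F count now 2)
Step 5: +1 fires, +2 burnt (F count now 1)
Step 6: +1 fires, +1 burnt (F count now 1)
Step 7: +0 fires, +1 burnt (F count now 0)
Fire out after step 7
Initially T: 26, now '.': 20
Total burnt (originally-T cells now '.'): 10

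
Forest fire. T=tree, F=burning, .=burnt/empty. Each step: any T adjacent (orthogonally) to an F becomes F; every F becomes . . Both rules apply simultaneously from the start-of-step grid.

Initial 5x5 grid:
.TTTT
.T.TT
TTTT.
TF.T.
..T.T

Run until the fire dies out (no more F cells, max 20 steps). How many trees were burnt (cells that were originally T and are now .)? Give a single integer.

Step 1: +2 fires, +1 burnt (F count now 2)
Step 2: +3 fires, +2 burnt (F count now 3)
Step 3: +2 fires, +3 burnt (F count now 2)
Step 4: +3 fires, +2 burnt (F count now 3)
Step 5: +2 fires, +3 burnt (F count now 2)
Step 6: +1 fires, +2 burnt (F count now 1)
Step 7: +0 fires, +1 burnt (F count now 0)
Fire out after step 7
Initially T: 15, now '.': 23
Total burnt (originally-T cells now '.'): 13

Answer: 13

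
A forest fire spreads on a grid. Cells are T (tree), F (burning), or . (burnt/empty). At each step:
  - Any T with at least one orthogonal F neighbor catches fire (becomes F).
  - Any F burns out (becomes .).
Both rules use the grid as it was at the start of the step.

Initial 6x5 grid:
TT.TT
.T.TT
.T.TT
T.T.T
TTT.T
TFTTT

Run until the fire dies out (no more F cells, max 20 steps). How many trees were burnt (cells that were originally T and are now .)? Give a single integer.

Step 1: +3 fires, +1 burnt (F count now 3)
Step 2: +3 fires, +3 burnt (F count now 3)
Step 3: +3 fires, +3 burnt (F count now 3)
Step 4: +1 fires, +3 burnt (F count now 1)
Step 5: +1 fires, +1 burnt (F count now 1)
Step 6: +1 fires, +1 burnt (F count now 1)
Step 7: +2 fires, +1 burnt (F count now 2)
Step 8: +2 fires, +2 burnt (F count now 2)
Step 9: +1 fires, +2 burnt (F count now 1)
Step 10: +0 fires, +1 burnt (F count now 0)
Fire out after step 10
Initially T: 21, now '.': 26
Total burnt (originally-T cells now '.'): 17

Answer: 17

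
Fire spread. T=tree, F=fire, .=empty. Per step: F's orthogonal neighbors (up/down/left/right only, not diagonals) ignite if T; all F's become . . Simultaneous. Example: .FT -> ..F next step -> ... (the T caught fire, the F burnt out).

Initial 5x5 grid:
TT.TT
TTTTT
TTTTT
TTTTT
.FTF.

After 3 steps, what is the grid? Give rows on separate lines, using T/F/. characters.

Step 1: 3 trees catch fire, 2 burn out
  TT.TT
  TTTTT
  TTTTT
  TFTFT
  ..F..
Step 2: 5 trees catch fire, 3 burn out
  TT.TT
  TTTTT
  TFTFT
  F.F.F
  .....
Step 3: 5 trees catch fire, 5 burn out
  TT.TT
  TFTFT
  F.F.F
  .....
  .....

TT.TT
TFTFT
F.F.F
.....
.....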